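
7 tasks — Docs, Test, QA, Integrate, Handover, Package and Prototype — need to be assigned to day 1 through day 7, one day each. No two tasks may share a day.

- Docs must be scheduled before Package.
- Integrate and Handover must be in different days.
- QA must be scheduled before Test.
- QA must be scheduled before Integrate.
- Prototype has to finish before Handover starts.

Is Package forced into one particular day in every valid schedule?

No

Package can be day 2 (e.g. Docs=day 1, Integrate=day 5, Handover=day 7, QA=day 3, Test=day 4, Prototype=day 6, Package=day 2) or day 3 (e.g. Package=day 3, Prototype=day 6, Handover=day 7, Docs=day 2, Integrate=day 5, QA=day 1, Test=day 4).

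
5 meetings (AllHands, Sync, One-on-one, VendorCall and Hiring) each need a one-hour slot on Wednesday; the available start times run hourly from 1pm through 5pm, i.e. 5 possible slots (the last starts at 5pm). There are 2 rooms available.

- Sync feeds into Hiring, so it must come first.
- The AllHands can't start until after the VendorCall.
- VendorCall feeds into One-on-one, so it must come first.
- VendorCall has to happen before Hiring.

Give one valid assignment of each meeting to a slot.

Hiring -> 2pm, One-on-one -> 3pm, VendorCall -> 1pm, AllHands -> 2pm, Sync -> 1pm

Checking: VendorCall(1pm) before AllHands(2pm); VendorCall(1pm) before Hiring(2pm); Sync(1pm) before Hiring(2pm); VendorCall(1pm) before One-on-one(3pm); max 2 per slot (cap 2).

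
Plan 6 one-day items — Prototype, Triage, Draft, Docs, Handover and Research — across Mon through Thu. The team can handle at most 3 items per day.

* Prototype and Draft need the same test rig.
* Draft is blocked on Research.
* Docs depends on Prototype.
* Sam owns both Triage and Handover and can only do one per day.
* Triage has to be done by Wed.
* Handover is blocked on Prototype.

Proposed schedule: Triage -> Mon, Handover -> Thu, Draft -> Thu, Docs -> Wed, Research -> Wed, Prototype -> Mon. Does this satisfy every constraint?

Valid

Sam owns both Triage and Handover and can only do one per day — holds.
Draft is blocked on Research — holds.
Triage has to be done by Wed — holds.
The team can handle at most 3 items per day — holds.
Handover is blocked on Prototype — holds.
Prototype and Draft need the same test rig — holds.
Docs depends on Prototype — holds.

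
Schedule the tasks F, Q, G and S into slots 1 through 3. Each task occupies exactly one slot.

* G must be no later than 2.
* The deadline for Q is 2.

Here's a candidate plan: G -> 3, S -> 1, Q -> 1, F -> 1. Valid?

No — it violates: G must be no later than 2

The deadline for Q is 2 — holds.
G must be no later than 2 — violated.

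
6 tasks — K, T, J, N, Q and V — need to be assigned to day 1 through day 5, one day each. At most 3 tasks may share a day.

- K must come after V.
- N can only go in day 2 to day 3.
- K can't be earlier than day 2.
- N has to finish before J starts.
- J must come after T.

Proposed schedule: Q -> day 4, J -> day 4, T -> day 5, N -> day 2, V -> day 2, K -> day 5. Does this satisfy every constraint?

Invalid. J must come after T.

J must come after T — violated.
N has to finish before J starts — holds.
N can only go in day 2 to day 3 — holds.
K must come after V — holds.
K can't be earlier than day 2 — holds.
At most 3 tasks may share a day — holds.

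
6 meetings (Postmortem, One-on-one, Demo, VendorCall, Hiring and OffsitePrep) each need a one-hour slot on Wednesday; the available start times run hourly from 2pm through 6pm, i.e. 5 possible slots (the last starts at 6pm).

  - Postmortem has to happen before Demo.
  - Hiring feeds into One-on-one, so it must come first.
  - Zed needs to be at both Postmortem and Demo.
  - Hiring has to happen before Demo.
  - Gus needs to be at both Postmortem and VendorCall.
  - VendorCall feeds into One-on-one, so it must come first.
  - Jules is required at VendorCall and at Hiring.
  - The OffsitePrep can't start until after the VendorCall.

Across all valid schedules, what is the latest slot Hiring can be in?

5pm

Downstream work caps Hiring at 5pm.
Hiring at 5pm is achievable: Hiring in 5pm, One-on-one in 6pm, Demo in 6pm, OffsitePrep in 3pm, Postmortem in 3pm, VendorCall in 2pm.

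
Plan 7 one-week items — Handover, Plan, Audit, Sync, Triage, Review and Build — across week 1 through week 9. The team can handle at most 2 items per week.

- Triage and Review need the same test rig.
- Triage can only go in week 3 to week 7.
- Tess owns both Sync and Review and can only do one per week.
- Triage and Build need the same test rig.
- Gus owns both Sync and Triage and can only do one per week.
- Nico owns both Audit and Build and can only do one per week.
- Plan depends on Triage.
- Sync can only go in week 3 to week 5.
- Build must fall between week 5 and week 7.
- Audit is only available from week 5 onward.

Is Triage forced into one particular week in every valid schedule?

No

Triage can be week 3 (e.g. Review=week 1, Audit=week 6, Sync=week 4, Triage=week 3, Handover=week 1, Build=week 5, Plan=week 4) or week 4 (e.g. Plan -> week 5; Build -> week 5; Sync -> week 3; Audit -> week 6; Triage -> week 4; Handover -> week 1; Review -> week 1).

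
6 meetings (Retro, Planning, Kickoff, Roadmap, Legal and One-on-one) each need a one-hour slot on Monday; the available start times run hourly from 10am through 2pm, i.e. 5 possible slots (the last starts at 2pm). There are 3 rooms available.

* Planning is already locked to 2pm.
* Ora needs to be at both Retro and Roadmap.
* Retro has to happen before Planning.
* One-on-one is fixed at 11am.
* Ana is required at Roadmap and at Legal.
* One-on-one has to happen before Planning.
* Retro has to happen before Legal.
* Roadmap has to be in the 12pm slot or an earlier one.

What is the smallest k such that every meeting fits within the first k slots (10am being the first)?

5 slots

The precedence chain requires at least 2 distinct slots.
With at most 3 per slot and 6 meetings, at least 2 slots are needed.
Planning can't be placed before 2pm — that is slot 5 counting from 10am — so the schedule must run through at least 5 slots.
5 works (last occupied slot: 2pm): for example Legal in 12pm, Roadmap in 10am, One-on-one in 11am, Retro in 11am, Planning in 2pm, Kickoff in 10am.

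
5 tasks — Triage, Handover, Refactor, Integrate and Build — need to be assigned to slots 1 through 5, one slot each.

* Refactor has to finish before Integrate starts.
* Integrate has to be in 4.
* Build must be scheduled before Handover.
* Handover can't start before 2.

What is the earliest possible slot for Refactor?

1

Downstream work caps Refactor at 3.
Refactor at 1 is achievable: Handover=2, Refactor=1, Build=1, Integrate=4, Triage=1.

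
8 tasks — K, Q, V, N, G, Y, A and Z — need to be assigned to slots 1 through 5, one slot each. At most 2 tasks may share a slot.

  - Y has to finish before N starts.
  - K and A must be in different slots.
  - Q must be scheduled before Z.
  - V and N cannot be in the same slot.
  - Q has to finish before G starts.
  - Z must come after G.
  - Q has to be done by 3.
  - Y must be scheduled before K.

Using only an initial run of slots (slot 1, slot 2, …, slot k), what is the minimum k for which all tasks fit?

The precedence chain requires at least 3 distinct slots.
With at most 2 per slot and 8 tasks, at least 4 slots are needed.
4 works (last occupied slot: 4): for example Z=3; K=2; N=3; G=2; V=4; Y=1; Q=1; A=4.

4 slots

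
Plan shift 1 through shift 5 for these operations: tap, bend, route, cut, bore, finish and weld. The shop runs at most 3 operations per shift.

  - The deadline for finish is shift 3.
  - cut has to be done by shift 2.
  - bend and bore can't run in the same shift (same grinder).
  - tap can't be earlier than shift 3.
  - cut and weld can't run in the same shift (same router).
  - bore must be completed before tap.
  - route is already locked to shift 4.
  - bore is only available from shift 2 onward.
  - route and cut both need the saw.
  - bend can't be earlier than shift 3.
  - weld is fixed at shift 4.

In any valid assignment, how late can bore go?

shift 4

Bore is available from shift 2; downstream work caps bore at shift 4.
bore at shift 4 is achievable: bend in shift 3; route in shift 4; finish in shift 1; cut in shift 1; tap in shift 5; weld in shift 4; bore in shift 4.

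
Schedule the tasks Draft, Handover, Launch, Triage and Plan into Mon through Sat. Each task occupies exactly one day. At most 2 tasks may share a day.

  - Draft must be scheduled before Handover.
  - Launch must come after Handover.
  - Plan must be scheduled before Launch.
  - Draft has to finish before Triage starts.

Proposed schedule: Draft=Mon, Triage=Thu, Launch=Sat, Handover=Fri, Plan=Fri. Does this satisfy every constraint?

Valid

Draft must be scheduled before Handover — holds.
Draft has to finish before Triage starts — holds.
Launch must come after Handover — holds.
At most 2 tasks may share a day — holds.
Plan must be scheduled before Launch — holds.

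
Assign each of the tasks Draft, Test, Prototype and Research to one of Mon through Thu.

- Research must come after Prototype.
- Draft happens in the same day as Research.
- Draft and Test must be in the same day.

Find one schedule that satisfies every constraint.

Draft -> Tue, Test -> Tue, Prototype -> Mon, Research -> Tue

Checking: Prototype(Mon) before Research(Tue); Draft = Research = Tue; Draft = Test = Tue.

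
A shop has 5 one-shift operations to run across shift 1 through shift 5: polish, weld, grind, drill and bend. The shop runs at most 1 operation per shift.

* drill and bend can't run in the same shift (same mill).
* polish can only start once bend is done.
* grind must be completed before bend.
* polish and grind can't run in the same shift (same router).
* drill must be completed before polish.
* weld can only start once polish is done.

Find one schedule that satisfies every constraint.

weld in shift 5; bend in shift 2; drill in shift 3; grind in shift 1; polish in shift 4

Checking: drill(shift 3) before polish(shift 4); grind(shift 1) before bend(shift 2); polish(shift 4) before weld(shift 5); bend(shift 2) before polish(shift 4); drill(shift 3) != bend(shift 2); polish(shift 4) != grind(shift 1); max 1 per shift (cap 1).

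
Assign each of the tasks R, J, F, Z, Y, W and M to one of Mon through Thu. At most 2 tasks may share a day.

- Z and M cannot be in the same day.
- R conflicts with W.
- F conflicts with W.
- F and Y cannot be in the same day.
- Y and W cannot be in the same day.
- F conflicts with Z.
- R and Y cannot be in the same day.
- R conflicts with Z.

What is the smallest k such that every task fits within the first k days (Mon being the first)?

4 days

With at most 2 per day and 7 tasks, at least 4 days are needed.
4 works (last occupied day: Thu): for example Z in Wed, M in Tue, R in Mon, W in Thu, J in Mon, Y in Wed, F in Tue.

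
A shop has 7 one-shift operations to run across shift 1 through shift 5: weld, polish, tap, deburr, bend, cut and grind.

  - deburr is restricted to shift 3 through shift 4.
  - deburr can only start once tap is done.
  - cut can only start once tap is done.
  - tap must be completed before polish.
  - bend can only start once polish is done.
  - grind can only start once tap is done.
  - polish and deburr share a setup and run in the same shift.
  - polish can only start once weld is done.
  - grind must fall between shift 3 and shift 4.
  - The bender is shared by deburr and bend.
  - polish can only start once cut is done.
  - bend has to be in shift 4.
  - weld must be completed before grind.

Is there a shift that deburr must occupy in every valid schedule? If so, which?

deburr's window is shift 3–shift 4.
bend is fixed at shift 4, and deburr can't share a shift with bend.
So deburr must be shift 3.

shift 3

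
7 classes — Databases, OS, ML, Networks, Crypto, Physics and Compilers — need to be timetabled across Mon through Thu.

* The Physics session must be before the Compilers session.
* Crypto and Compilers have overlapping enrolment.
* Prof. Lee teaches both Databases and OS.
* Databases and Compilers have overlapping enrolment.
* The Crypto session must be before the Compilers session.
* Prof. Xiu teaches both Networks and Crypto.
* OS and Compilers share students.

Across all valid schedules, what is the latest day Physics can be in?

Wed

Downstream work caps Physics at Wed.
Physics at Wed is achievable: Databases in Mon; Crypto in Mon; Physics in Wed; ML in Mon; OS in Tue; Networks in Tue; Compilers in Thu.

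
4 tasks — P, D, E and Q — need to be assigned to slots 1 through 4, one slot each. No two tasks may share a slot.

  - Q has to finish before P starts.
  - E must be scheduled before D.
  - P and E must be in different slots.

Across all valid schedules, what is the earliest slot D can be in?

2

Precedence pushes D to at least 2.
D at 2 is achievable: P=4, D=2, Q=3, E=1.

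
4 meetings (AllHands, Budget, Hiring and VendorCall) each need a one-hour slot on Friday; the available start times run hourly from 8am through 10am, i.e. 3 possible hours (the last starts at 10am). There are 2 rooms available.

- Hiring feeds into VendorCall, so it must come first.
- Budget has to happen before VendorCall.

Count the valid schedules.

12

Splitting on AllHands: it can be 8am (3), 9am (4), 10am (5). Listing each branch's schedules as (Budget, Hiring, VendorCall):
AllHands=8am: (8am,9am,10am) (9am,8am,10am) (9am,9am,10am) — 3.
AllHands=9am: (8am,8am,9am) (8am,8am,10am) (8am,9am,10am) (9am,8am,10am) — 4.
AllHands=10am: (8am,8am,9am) (8am,8am,10am) (8am,9am,10am) (9am,8am,10am) (9am,9am,10am) — 5.
Summing: 3 + 4 + 5 = 12.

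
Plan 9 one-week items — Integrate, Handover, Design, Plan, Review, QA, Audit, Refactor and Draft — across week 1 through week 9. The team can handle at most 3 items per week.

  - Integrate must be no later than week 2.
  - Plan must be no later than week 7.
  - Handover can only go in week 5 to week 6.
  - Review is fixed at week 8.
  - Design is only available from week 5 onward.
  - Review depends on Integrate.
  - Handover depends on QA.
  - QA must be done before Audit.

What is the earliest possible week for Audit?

Precedence pushes Audit to at least week 2.
Audit at week 2 is achievable: Design in week 5; Plan in week 1; Draft in week 2; Handover in week 5; Review in week 8; Refactor in week 2; Integrate in week 1; Audit in week 2; QA in week 1.

week 2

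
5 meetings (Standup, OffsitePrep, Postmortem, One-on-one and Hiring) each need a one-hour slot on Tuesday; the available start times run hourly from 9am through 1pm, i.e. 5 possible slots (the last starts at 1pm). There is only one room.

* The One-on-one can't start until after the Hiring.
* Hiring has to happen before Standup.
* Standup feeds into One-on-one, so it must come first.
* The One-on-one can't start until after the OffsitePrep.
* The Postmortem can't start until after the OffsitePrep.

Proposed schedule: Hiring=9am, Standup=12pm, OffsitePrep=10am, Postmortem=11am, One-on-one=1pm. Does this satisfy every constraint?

The Postmortem can't start until after the OffsitePrep — holds.
The One-on-one can't start until after the Hiring — holds.
Standup feeds into One-on-one, so it must come first — holds.
The One-on-one can't start until after the OffsitePrep — holds.
There is only one room — holds.
Hiring has to happen before Standup — holds.

Valid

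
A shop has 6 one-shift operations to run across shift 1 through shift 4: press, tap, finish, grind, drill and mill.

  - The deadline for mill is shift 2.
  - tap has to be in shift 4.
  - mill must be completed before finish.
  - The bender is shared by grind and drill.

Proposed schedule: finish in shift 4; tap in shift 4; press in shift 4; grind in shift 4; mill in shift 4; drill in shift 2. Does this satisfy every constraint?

No. The deadline for mill is shift 2 is not satisfied.

tap has to be in shift 4 — holds.
The deadline for mill is shift 2 — violated.
mill must be completed before finish — violated.
The bender is shared by grind and drill — holds.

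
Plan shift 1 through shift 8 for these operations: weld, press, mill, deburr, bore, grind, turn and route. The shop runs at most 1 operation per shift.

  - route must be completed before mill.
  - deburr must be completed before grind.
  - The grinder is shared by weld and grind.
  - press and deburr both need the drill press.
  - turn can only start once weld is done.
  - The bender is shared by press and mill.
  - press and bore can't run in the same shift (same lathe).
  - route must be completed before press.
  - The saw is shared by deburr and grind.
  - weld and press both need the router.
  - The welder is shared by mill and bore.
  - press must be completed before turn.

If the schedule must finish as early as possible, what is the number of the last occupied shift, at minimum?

shift 8

The precedence chain requires at least 3 distinct shifts.
With at most 1 per shift and 8 operations, at least 8 shifts are needed.
8 works (last occupied shift: shift 8): for example mill -> shift 5, bore -> shift 8, press -> shift 2, deburr -> shift 6, route -> shift 1, weld -> shift 3, turn -> shift 4, grind -> shift 7.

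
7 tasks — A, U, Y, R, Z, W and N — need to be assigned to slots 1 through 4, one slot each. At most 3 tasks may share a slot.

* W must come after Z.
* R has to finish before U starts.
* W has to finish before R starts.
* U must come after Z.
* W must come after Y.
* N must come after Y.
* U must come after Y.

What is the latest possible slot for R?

Precedence pushes R to at least 3; downstream work caps R at 3.
R at 3 is achievable: W=2; R=3; N=2; U=4; A=1; Y=1; Z=1.

3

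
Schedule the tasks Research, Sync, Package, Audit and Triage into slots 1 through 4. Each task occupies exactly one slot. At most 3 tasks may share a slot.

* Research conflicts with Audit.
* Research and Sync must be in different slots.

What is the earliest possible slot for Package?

1

Package at 1 is achievable: Sync in 2; Research in 1; Audit in 2; Package in 1; Triage in 1.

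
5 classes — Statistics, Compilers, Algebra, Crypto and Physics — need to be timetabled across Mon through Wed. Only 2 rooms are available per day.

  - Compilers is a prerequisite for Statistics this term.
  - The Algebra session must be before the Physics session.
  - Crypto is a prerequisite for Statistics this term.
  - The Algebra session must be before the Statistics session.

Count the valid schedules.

8

Splitting on Compilers: it can be Mon (4), Tue (4). Listing each branch's schedules as (Statistics, Algebra, Crypto, Physics):
Compilers=Mon: (Wed,Mon,Tue,Tue) (Wed,Mon,Tue,Wed) (Wed,Tue,Mon,Wed) (Wed,Tue,Tue,Wed) — 4.
Compilers=Tue: (Wed,Mon,Mon,Tue) (Wed,Mon,Mon,Wed) (Wed,Mon,Tue,Wed) (Wed,Tue,Mon,Wed) — 4.
Summing: 4 + 4 = 8.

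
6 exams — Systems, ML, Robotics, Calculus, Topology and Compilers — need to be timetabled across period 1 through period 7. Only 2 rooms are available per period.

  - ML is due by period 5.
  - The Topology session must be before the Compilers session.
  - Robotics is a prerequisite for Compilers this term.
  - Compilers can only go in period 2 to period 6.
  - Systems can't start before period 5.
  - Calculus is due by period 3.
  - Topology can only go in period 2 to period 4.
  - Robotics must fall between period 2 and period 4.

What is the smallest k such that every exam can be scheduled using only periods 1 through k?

5

The precedence chain requires at least 2 distinct periods.
With at most 2 per period and 6 exams, at least 3 periods are needed.
Systems can't be placed before period 5, so the schedule must run through at least period 5.
5 works (last occupied period: period 5): for example Compilers -> period 3, Topology -> period 2, Robotics -> period 2, Calculus -> period 1, ML -> period 1, Systems -> period 5.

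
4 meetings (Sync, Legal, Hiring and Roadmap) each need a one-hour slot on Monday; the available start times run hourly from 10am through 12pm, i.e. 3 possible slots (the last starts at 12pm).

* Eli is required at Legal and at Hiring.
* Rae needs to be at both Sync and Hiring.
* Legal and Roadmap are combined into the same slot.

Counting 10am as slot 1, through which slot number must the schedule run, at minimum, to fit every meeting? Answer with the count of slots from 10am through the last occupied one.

Could 1 slot be enough, i.e. nothing placed later than 10am? No: Hiring can't share with Sync (10am) → nothing is left.
So 1 slot is not enough.
2 works (last occupied slot: 11am): for example Hiring=11am; Roadmap=10am; Sync=10am; Legal=10am.

2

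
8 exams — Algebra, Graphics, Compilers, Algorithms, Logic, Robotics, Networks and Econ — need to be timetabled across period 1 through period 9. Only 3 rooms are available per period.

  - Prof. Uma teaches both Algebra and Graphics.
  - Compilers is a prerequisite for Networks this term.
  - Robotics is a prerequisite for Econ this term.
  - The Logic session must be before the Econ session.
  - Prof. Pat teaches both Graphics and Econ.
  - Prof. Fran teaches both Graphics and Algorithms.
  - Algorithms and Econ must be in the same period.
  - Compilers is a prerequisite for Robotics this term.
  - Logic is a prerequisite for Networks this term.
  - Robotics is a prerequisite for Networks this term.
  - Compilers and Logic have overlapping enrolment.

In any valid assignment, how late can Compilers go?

Downstream work caps Compilers at period 7.
Compilers at period 7 is achievable: Graphics -> period 2, Algorithms -> period 9, Logic -> period 1, Algebra -> period 1, Compilers -> period 7, Networks -> period 9, Econ -> period 9, Robotics -> period 8.

period 7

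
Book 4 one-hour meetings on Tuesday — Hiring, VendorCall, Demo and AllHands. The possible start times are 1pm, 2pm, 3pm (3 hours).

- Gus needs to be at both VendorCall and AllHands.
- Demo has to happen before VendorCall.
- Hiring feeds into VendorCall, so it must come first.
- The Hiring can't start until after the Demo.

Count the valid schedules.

2

Enumerating: AllHands=1pm; VendorCall=3pm; Demo=1pm; Hiring=2pm | AllHands in 2pm, Demo in 1pm, Hiring in 2pm, VendorCall in 3pm.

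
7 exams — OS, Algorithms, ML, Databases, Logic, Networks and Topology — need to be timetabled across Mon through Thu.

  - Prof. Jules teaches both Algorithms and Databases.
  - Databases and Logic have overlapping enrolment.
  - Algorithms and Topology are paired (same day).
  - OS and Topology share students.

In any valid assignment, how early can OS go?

OS at Mon is achievable: OS -> Mon, ML -> Mon, Databases -> Mon, Logic -> Tue, Networks -> Mon, Algorithms -> Tue, Topology -> Tue.

Mon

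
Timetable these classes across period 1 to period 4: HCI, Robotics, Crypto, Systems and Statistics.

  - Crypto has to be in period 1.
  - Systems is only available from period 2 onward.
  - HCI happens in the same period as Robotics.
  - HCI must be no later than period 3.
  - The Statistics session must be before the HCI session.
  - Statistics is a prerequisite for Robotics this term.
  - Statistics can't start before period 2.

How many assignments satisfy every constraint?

Enumerating: Systems in period 2, Statistics in period 2, Robotics in period 3, Crypto in period 1, HCI in period 3 | HCI -> period 3; Systems -> period 3; Robotics -> period 3; Crypto -> period 1; Statistics -> period 2 | Statistics=period 2; Robotics=period 3; HCI=period 3; Crypto=period 1; Systems=period 4.

3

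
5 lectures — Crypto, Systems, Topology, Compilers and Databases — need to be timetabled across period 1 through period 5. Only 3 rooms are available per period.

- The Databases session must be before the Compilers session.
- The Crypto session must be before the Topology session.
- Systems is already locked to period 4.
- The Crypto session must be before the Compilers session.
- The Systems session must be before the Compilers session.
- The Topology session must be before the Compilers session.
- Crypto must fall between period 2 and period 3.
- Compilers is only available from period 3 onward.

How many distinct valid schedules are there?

Splitting on Crypto: it can be period 2 (8), period 3 (4). Listing each branch's schedules as (Systems, Topology, Compilers, Databases) by period number:
Crypto=period 2: (4,3,5,1) (4,3,5,2) (4,3,5,3) (4,3,5,4) (4,4,5,1) (4,4,5,2) (4,4,5,3) (4,4,5,4) — 8.
Crypto=period 3: (4,4,5,1) (4,4,5,2) (4,4,5,3) (4,4,5,4) — 4.
Summing: 8 + 4 = 12.

12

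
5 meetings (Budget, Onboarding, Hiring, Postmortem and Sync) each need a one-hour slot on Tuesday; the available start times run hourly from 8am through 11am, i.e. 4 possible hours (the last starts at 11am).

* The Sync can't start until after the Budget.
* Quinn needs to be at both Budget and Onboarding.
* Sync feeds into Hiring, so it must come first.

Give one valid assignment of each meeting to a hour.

Budget=8am; Hiring=10am; Onboarding=9am; Postmortem=8am; Sync=9am

Checking: Budget(8am) before Sync(9am); Sync(9am) before Hiring(10am); Budget(8am) != Onboarding(9am).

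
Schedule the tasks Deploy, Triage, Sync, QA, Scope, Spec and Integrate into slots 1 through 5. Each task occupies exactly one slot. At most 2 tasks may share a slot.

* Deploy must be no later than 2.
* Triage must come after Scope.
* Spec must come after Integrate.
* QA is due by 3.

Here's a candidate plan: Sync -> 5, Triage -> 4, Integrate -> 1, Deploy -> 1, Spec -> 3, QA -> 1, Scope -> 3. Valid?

QA is due by 3 — holds.
Triage must come after Scope — holds.
Deploy must be no later than 2 — holds.
At most 2 tasks may share a slot — violated.
Spec must come after Integrate — holds.

No. At most 2 tasks may share a slot is not satisfied.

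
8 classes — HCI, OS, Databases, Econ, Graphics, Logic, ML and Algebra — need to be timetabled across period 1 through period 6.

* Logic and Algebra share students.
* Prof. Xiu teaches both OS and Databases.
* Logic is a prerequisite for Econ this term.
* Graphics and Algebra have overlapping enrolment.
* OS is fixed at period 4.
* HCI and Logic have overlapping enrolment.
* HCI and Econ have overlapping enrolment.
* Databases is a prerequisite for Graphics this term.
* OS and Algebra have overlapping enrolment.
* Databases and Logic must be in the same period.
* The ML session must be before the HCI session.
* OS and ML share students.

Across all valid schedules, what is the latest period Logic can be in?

Downstream work caps Logic at period 5.
Logic at period 5 is achievable: Graphics in period 6, Algebra in period 1, Econ in period 6, Databases in period 5, OS in period 4, HCI in period 2, ML in period 1, Logic in period 5.

period 5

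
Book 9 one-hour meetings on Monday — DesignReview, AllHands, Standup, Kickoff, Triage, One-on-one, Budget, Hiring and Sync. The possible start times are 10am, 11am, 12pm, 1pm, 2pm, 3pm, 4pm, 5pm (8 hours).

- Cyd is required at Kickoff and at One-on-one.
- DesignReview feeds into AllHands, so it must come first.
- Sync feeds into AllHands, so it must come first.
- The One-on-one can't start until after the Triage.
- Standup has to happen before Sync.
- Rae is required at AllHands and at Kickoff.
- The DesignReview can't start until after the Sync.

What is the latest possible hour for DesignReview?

4pm

Precedence pushes DesignReview to at least 12pm; downstream work caps DesignReview at 4pm.
DesignReview at 4pm is achievable: Budget in 10am; AllHands in 5pm; Standup in 10am; Hiring in 10am; Triage in 10am; DesignReview in 4pm; Sync in 11am; Kickoff in 10am; One-on-one in 11am.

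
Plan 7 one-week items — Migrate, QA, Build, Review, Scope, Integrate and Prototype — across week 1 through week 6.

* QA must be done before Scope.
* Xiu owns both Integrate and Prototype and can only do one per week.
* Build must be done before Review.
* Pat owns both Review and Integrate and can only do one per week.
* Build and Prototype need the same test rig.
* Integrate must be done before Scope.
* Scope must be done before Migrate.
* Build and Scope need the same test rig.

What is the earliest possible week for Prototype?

week 1

Prototype at week 1 is achievable: Build in week 2; QA in week 1; Prototype in week 1; Migrate in week 4; Scope in week 3; Integrate in week 2; Review in week 3.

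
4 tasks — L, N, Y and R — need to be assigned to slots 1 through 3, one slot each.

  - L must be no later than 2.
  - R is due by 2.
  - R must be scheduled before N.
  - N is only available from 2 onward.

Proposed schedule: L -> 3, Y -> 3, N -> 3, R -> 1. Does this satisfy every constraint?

Invalid. L must be no later than 2.

R must be scheduled before N — holds.
R is due by 2 — holds.
L must be no later than 2 — violated.
N is only available from 2 onward — holds.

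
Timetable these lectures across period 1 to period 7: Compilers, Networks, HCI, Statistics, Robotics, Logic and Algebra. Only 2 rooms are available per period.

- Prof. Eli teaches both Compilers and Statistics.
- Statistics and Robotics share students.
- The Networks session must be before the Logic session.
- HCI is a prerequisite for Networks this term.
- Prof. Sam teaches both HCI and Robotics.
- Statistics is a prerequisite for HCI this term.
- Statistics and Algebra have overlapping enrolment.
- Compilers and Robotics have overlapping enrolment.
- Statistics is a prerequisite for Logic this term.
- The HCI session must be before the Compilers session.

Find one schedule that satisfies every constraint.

Networks=period 3; Robotics=period 4; Statistics=period 1; Algebra=period 2; HCI=period 2; Compilers=period 3; Logic=period 4

Checking: HCI(period 2) before Compilers(period 3); HCI(period 2) before Networks(period 3); Statistics(period 1) before Logic(period 4); Networks(period 3) before Logic(period 4); Statistics(period 1) before HCI(period 2); Compilers(period 3) != Statistics(period 1); Statistics(period 1) != Robotics(period 4); Statistics(period 1) != Algebra(period 2); HCI(period 2) != Robotics(period 4); Compilers(period 3) != Robotics(period 4); max 2 per period (cap 2).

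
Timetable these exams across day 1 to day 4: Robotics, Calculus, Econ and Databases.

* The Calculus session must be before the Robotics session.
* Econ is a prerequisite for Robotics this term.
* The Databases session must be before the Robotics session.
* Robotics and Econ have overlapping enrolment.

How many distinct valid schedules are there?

Splitting on Robotics: it can be day 2 (1), day 3 (8), day 4 (27). Listing each branch's schedules as (Calculus, Econ, Databases) by day number:
Robotics=day 2: (1,1,1) — 1.
Robotics=day 3: (1,1,1) (1,1,2) (1,2,1) (1,2,2) (2,1,1) (2,1,2) (2,2,1) (2,2,2) — 8.
Robotics=day 4: (1,1,1) (1,1,2) (1,1,3) (1,2,1) (1,2,2) (1,2,3) (1,3,1) (1,3,2) (1,3,3) (2,1,1) (2,1,2) (2,1,3) (2,2,1) (2,2,2) (2,2,3) (2,3,1) (2,3,2) (2,3,3) (3,1,1) (3,1,2) (3,1,3) (3,2,1) (3,2,2) (3,2,3) (3,3,1) (3,3,2) (3,3,3) — 27.
Summing: 1 + 8 + 27 = 36.

36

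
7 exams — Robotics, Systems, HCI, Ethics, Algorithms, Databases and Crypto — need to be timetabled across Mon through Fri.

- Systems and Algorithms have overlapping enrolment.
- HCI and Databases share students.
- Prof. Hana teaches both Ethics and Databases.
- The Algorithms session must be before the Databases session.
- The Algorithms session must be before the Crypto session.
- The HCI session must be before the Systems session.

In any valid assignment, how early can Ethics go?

Mon

Ethics at Mon is achievable: Robotics in Mon, Databases in Tue, Systems in Tue, Ethics in Mon, Algorithms in Mon, HCI in Mon, Crypto in Tue.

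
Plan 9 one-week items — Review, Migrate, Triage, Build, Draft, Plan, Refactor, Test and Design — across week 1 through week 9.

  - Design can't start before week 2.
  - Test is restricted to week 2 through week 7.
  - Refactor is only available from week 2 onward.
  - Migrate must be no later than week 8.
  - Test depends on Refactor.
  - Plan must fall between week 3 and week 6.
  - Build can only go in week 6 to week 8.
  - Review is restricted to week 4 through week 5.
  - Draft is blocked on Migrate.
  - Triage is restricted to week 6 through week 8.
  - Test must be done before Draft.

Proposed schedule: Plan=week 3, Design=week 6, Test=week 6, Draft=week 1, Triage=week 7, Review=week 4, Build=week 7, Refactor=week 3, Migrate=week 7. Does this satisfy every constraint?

Refactor is only available from week 2 onward — holds.
Test is restricted to week 2 through week 7 — holds.
Test must be done before Draft — violated.
Draft is blocked on Migrate — violated.
Triage is restricted to week 6 through week 8 — holds.
Build can only go in week 6 to week 8 — holds.
Design can't start before week 2 — holds.
Plan must fall between week 3 and week 6 — holds.
Migrate must be no later than week 8 — holds.
Review is restricted to week 4 through week 5 — holds.
Test depends on Refactor — holds.

No. Draft is blocked on Migrate is not satisfied.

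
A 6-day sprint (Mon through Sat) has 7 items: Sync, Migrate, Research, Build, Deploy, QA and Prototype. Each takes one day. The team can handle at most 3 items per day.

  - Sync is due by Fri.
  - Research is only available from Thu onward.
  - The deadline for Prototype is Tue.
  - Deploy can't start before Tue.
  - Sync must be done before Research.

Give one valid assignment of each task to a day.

Prototype -> Mon, Build -> Tue, QA -> Tue, Migrate -> Mon, Deploy -> Tue, Research -> Thu, Sync -> Mon

Checking: Sync(Mon) before Research(Thu); Research=Thu in [Thu,Sat]; Sync=Mon in [Mon,Fri]; Prototype=Mon in [Mon,Tue]; Deploy=Tue in [Tue,Sat]; max 3 per day (cap 3).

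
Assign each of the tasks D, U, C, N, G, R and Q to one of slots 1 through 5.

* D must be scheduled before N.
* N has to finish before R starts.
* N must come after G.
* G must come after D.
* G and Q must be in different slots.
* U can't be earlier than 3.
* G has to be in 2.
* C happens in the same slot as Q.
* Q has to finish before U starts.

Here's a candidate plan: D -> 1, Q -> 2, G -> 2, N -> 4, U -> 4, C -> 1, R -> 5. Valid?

Invalid. G and Q must be in different slots.

G must come after D — holds.
N must come after G — holds.
U can't be earlier than 3 — holds.
D must be scheduled before N — holds.
N has to finish before R starts — holds.
G and Q must be in different slots — violated.
C happens in the same slot as Q — violated.
Q has to finish before U starts — holds.
G has to be in 2 — holds.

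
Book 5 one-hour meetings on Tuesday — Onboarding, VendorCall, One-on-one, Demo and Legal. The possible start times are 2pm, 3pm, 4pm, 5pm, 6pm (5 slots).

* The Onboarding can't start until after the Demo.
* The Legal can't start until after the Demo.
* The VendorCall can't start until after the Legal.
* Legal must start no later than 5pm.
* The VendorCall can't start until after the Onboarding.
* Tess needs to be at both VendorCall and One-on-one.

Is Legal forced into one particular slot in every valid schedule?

Legal can be 3pm (e.g. Legal in 3pm; Demo in 2pm; Onboarding in 3pm; VendorCall in 4pm; One-on-one in 2pm) or 4pm (e.g. Onboarding=3pm; One-on-one=2pm; Legal=4pm; VendorCall=5pm; Demo=2pm).

No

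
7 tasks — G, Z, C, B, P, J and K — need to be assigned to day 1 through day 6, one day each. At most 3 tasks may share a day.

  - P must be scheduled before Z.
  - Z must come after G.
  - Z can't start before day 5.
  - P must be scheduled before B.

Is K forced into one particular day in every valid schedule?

No

K can be day 1 (e.g. P -> day 1, C -> day 2, J -> day 2, G -> day 1, B -> day 2, K -> day 1, Z -> day 5) or day 2 (e.g. B=day 2, J=day 2, P=day 1, Z=day 5, G=day 1, K=day 2, C=day 1).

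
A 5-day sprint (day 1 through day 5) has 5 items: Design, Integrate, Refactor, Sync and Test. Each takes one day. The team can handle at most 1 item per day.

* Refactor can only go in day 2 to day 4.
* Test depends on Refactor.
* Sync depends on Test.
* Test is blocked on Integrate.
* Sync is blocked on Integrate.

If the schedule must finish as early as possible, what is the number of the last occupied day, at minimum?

day 5

The precedence chain requires at least 3 distinct days.
With at most 1 per day and 5 tasks, at least 5 days are needed.
Propagating the time windows through the other constraints, Sync can't land before day 4, so the schedule must run through at least day 4.
5 works (last occupied day: day 5): for example Integrate in day 1; Design in day 5; Refactor in day 2; Sync in day 4; Test in day 3.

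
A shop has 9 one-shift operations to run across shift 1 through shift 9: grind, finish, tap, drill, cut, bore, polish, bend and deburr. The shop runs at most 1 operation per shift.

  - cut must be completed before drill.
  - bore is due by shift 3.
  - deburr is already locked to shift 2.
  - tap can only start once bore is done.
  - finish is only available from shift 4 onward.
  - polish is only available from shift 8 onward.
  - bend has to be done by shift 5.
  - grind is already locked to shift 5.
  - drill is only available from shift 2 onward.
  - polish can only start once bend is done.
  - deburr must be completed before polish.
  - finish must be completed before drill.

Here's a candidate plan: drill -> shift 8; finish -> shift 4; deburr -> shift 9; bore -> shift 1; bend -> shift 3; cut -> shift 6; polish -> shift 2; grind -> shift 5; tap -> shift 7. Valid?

drill is only available from shift 2 onward — holds.
cut must be completed before drill — holds.
bore is due by shift 3 — holds.
finish is only available from shift 4 onward — holds.
polish can only start once bend is done — violated.
polish is only available from shift 8 onward — violated.
deburr is already locked to shift 2 — violated.
The shop runs at most 1 operation per shift — holds.
deburr must be completed before polish — violated.
grind is already locked to shift 5 — holds.
bend has to be done by shift 5 — holds.
finish must be completed before drill — holds.
tap can only start once bore is done — holds.

Invalid. deburr must be completed before polish.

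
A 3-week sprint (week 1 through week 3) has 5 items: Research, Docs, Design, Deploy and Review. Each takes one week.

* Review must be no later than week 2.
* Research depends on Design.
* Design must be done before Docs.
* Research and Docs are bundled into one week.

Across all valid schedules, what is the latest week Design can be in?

Downstream work caps Design at week 2.
Design at week 2 is achievable: Research -> week 3; Deploy -> week 1; Design -> week 2; Docs -> week 3; Review -> week 1.

week 2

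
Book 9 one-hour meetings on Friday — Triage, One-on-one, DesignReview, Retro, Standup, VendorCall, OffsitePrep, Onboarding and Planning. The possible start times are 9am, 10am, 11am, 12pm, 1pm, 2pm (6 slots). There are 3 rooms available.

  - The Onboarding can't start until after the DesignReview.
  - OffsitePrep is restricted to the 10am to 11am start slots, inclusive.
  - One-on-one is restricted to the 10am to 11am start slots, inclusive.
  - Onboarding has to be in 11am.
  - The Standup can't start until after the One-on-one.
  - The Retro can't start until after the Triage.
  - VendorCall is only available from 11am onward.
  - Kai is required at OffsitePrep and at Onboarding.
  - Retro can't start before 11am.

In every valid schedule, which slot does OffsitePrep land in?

10am

OffsitePrep's window is 10am–11am.
Onboarding is fixed at 11am, and OffsitePrep can't share a slot with Onboarding.
So OffsitePrep must be 10am.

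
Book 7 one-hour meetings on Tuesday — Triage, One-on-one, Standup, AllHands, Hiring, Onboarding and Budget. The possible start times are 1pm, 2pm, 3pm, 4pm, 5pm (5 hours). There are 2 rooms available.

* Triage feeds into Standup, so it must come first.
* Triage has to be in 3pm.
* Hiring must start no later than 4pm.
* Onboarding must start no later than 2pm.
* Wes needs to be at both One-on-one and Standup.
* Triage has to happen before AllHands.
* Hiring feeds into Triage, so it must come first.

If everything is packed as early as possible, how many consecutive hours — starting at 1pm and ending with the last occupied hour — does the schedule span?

4

The precedence chain requires at least 3 distinct hours.
With at most 2 per hour and 7 meetings, at least 4 hours are needed.
Propagating the time windows through the other constraints, Standup can't land before 4pm — that is hour 4 counting from 1pm — so the schedule must run through at least 4 hours.
4 works (last occupied hour: 4pm): for example Standup in 4pm; Budget in 2pm; One-on-one in 2pm; Hiring in 1pm; Onboarding in 1pm; Triage in 3pm; AllHands in 4pm.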